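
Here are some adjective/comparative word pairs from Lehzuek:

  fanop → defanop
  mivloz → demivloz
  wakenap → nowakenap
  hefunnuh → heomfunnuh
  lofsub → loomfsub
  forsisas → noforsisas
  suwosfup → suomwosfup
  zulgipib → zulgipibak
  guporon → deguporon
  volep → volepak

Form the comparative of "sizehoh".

wakenap and fanop both end in -p yet inflect differently (nowakenap, defanop), so the final letter is not what conditions the rule; the last vowel is.
"sizehoh" has last vowel 'o'. The stems whose last vowel is 'o' (mivloz → demivloz, fanop → defanop, guporon → deguporon) add the prefix de-.
The other patterns: stems whose last vowel is 'a' add the prefix no-; stems whose last vowel is 'u' insert -om- after the first vowel; stems whose last vowel is 'e' or 'i' add -ak.
So sizehoh → desizehoh.

desizehoh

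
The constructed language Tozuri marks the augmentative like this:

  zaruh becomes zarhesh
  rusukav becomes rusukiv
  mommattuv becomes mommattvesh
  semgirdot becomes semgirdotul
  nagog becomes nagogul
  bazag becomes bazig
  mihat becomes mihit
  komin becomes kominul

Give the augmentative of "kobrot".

kobrotul

mommattuv and rusukav both end in -v yet inflect differently (mommattvesh, rusukiv), so the final letter is not what conditions the rule; the last vowel is.
"kobrot" has last vowel 'o'. The stems whose last vowel is 'o' (nagog → nagogul, semgirdot → semgirdotul) add -ul.
So kobrot → kobrotul.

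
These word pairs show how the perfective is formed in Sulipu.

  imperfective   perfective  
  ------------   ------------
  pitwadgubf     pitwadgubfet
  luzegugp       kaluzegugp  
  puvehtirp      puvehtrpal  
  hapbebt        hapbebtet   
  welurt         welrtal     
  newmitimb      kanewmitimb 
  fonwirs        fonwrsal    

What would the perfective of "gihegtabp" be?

hapbebt and welurt both end in -t yet inflect differently (hapbebtet, welrtal), so the final letter is not what conditions the rule; the second-to-last letter is.
"gihegtabp" has second-to-last letter 'b'. The stems whose second-to-last letter is 'b' (hapbebt → hapbebtet, pitwadgubf → pitwadgubfet) add -et.
So gihegtabp → gihegtabpet.

gihegtabpet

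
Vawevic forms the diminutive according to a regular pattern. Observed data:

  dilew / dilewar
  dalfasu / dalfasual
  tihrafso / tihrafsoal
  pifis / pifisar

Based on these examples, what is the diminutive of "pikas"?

dilew and dalfasu both begin with d- yet inflect differently (dilewar, dalfasual), so the first letter is not what conditions the rule; whether the stem ends in a vowel or a consonant is.
"pikas" ends in a consonant. The stems ending in a consonant (dilew → dilewar, pifis → pifisar) add -ar.
So pikas → pikasar.

pikasar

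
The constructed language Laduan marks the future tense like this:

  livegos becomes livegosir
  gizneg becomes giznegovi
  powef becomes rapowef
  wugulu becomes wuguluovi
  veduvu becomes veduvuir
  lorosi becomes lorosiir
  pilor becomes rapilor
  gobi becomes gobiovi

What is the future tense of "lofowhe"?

lofowheir

lorosi and gobi both end in -i yet inflect differently (lorosiir, gobiovi), so the final letter is not what conditions the rule; the first letter is.
"lofowhe" begins with l-. The stems beginning with l- (livegos → livegosir, lorosi → lorosiir) add -ir.
So lofowhe → lofowheir.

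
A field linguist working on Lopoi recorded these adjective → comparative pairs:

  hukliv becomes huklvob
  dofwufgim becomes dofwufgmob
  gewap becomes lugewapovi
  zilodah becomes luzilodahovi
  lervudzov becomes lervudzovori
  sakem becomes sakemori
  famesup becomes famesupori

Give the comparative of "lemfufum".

hukliv and lervudzov both end in -v yet inflect differently (huklvob, lervudzovori), so the final letter is not what conditions the rule; the last vowel is.
"lemfufum" has last vowel 'u'. The one such stem in the data (famesup → famesupori) adds -ori, so the same rule applies.
The other patterns: stems whose last vowel is 'i' delete the last vowel and add -ob; stems whose last vowel is 'a' add lu- … -ovi around the stem.
So lemfufum → lemfufumori.

lemfufumori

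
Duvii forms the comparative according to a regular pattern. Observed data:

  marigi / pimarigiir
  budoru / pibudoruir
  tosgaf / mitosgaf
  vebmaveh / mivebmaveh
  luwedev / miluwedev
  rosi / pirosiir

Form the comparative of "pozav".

tosgaf and rosi both have 2 vowels yet inflect differently (mitosgaf, pirosiir), so the number of vowels is not what conditions the rule; whether the stem ends in a vowel or a consonant is.
"pozav" ends in a consonant. The stems ending in a consonant (tosgaf → mitosgaf, luwedev → miluwedev, vebmaveh → mivebmaveh) add the prefix mi-.
So pozav → mipozav.

mipozav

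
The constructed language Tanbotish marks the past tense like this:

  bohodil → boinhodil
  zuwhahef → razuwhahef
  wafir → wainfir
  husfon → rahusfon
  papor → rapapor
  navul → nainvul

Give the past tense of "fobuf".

foinbuf

wafir and papor both end in -r yet inflect differently (wainfir, rapapor), so the final letter is not what conditions the rule; the last vowel is.
"fobuf" has last vowel 'u'. The one such stem in the data (navul → nainvul) inserts -in- after the first vowel (as do wafir, bohodil), so the same rule applies.
So fobuf → foinbuf.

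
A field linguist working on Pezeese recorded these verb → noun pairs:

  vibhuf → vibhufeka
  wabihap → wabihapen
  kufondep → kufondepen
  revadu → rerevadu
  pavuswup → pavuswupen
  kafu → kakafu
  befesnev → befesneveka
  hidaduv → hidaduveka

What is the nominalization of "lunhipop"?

lunhipopen

pavuswup and kafu both have last vowel 'u' yet inflect differently (pavuswupen, kakafu), so the last vowel is not what conditions the rule; the final letter is.
"lunhipop" ends in -p. The stems ending in -p (wabihap → wabihapen, pavuswup → pavuswupen, kufondep → kufondepen) add -en.
So lunhipop → lunhipopen.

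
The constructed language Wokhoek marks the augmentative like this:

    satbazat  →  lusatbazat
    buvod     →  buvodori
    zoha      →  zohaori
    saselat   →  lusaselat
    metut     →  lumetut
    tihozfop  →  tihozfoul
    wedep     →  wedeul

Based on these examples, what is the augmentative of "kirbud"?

"kirbud" ends in -d. The one such stem in the data (buvod → buvodori) adds -ori, so the same rule applies.
So kirbud → kirbudori.

kirbudori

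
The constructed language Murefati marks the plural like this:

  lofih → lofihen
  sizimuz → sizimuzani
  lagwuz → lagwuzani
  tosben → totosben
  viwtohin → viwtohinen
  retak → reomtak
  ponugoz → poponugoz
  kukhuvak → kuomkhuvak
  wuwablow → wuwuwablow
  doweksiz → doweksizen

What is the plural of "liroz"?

"liroz" has last vowel 'o'. The stems whose last vowel is 'o' (wuwablow → wuwuwablow, ponugoz → poponugoz) repeat the first consonant+vowel as a prefix.
So liroz → liliroz.

liliroz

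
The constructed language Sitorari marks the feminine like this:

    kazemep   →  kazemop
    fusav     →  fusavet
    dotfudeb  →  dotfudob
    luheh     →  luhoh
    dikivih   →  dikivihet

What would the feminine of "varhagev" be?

varhagov

"varhagev" has last vowel 'e'. The stems whose last vowel is 'e' (kazemep → kazemop, dotfudeb → dotfudob, luheh → luhoh) change the last vowel to 'o'.
The other pattern: stems whose last vowel is 'a' or 'i' add -et.
So varhagev → varhagov.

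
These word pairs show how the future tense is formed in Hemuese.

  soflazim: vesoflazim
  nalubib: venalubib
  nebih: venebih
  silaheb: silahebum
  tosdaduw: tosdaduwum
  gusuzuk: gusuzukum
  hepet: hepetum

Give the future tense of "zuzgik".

vezuzgik

"zuzgik" has last vowel 'i'. The stems whose last vowel is 'i' (soflazim → vesoflazim, nalubib → venalubib, nebih → venebih) add the prefix ve-.
So zuzgik → vezuzgik.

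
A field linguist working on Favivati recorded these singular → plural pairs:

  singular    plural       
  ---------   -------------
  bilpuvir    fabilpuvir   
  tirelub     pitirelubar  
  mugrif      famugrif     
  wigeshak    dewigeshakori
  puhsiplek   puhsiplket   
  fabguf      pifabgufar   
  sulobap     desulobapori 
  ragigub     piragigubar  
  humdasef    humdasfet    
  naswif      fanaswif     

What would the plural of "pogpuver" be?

pogpuvret

wigeshak and puhsiplek both end in -k yet inflect differently (dewigeshakori, puhsiplket), so the final letter is not what conditions the rule; the last vowel is.
"pogpuver" has last vowel 'e'. The stems whose last vowel is 'e' (puhsiplek → puhsiplket, humdasef → humdasfet) delete the last vowel and add -et.
The other patterns: stems whose last vowel is 'i' add the prefix fa-; stems whose last vowel is 'a' add de- … -ori around the stem; stems whose last vowel is 'u' add pi- … -ar around the stem.
So pogpuver → pogpuvret.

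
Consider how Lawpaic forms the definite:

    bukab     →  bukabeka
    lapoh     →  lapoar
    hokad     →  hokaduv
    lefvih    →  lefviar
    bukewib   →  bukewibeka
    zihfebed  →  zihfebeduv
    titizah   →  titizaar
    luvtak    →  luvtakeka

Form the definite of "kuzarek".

kuzarekeka

"kuzarek" ends in -k. The one such stem in the data (luvtak → luvtakeka) adds -eka, so the same rule applies.
The other patterns: stems ending in -d add -uv; stems ending in -h drop the final letter and add -ar.
So kuzarek → kuzarekeka.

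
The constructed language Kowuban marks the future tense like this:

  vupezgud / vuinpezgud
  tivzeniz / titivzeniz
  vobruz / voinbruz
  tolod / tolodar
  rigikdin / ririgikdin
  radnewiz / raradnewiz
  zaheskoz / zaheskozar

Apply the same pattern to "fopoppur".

zaheskoz and vobruz both end in -z yet inflect differently (zaheskozar, voinbruz), so the final letter is not what conditions the rule; the last vowel is.
"fopoppur" has last vowel 'u'. The stems whose last vowel is 'u' (vobruz → voinbruz, vupezgud → vuinpezgud) insert -in- after the first vowel.
The other patterns: stems whose last vowel is 'o' add -ar; stems whose last vowel is 'i' repeat the first consonant+vowel as a prefix.
So fopoppur → foinpoppur.

foinpoppur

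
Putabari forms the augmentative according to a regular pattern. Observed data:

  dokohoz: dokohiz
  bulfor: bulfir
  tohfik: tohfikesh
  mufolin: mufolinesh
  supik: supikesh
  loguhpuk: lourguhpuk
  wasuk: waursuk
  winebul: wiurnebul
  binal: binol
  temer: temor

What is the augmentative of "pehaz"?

tohfik and loguhpuk both end in -k yet inflect differently (tohfikesh, lourguhpuk), so the final letter is not what conditions the rule; the last vowel is.
"pehaz" has last vowel 'a'. The one such stem in the data (binal → binol) changes the last vowel to 'o' (as does temer), so the same rule applies.
The other patterns: stems whose last vowel is 'o' change the last vowel to 'i'; stems whose last vowel is 'i' add -esh; stems whose last vowel is 'u' insert -ur- after the first vowel.
So pehaz → pehoz.

pehoz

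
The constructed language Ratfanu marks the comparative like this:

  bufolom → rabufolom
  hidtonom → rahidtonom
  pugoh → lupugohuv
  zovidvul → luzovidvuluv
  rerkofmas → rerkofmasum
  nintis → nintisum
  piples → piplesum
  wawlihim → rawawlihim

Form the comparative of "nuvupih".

lunuvupihuv

"nuvupih" ends in -h. The one such stem in the data (pugoh → lupugohuv) adds lu- … -uv around the stem, so the same rule applies.
So nuvupih → lunuvupihuv.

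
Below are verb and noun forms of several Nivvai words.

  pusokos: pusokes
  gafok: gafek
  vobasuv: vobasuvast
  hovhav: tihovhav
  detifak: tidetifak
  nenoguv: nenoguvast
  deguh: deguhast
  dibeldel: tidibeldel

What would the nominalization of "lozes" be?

detifak and gafok both end in -k yet inflect differently (tidetifak, gafek), so the final letter is not what conditions the rule; the last vowel is.
"lozes" has last vowel 'e'. The one such stem in the data (dibeldel → tidibeldel) adds the prefix ti-, so the same rule applies.
The other patterns: stems whose last vowel is 'o' change the last vowel to 'e'; stems whose last vowel is 'u' add -ast.
So lozes → tilozes.

tilozes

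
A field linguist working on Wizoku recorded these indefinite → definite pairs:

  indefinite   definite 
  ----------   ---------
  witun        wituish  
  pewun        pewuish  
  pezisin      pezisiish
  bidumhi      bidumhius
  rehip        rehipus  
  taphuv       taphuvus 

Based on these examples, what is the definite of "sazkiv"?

sazkivus

pewun and taphuv both have last vowel 'u' yet inflect differently (pewuish, taphuvus), so the last vowel is not what conditions the rule; the final letter is.
"sazkiv" ends in -v. The one such stem in the data (taphuv → taphuvus) adds -us, so the same rule applies.
The other pattern: stems ending in -n drop the final letter and add -ish.
So sazkiv → sazkivus.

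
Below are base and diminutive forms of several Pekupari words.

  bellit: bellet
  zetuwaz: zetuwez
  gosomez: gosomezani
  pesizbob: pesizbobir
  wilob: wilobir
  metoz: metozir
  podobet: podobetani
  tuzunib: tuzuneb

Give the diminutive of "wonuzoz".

wonuzozir

metoz and gosomez both end in -z yet inflect differently (metozir, gosomezani), so the final letter is not what conditions the rule; the last vowel is.
"wonuzoz" has last vowel 'o'. The stems whose last vowel is 'o' (pesizbob → pesizbobir, metoz → metozir, wilob → wilobir) add -ir.
The other patterns: stems whose last vowel is 'e' add -ani; stems whose last vowel is 'a' or 'i' change the last vowel to 'e'.
So wonuzoz → wonuzozir.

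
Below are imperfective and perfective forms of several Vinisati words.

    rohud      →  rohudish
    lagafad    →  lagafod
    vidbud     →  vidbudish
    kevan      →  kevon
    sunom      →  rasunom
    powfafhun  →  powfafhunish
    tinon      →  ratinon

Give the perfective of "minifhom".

"minifhom" has last vowel 'o'. The stems whose last vowel is 'o' (sunom → rasunom, tinon → ratinon) add the prefix ra-.
So minifhom → raminifhom.

raminifhom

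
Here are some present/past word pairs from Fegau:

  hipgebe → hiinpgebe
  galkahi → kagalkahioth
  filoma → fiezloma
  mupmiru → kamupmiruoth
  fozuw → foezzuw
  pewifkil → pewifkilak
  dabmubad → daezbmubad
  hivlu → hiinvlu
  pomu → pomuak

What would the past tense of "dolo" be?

hivlu and pomu both end in -u yet inflect differently (hiinvlu, pomuak), so the final letter is not what conditions the rule; the first letter is.
"dolo" begins with d-. The one such stem in the data (dabmubad → daezbmubad) inserts -ez- after the first vowel (as do fozuw, filoma), so the same rule applies.
The other patterns: stems beginning with h- insert -in- after the first vowel; stems beginning with p- add -ak; stems beginning with g- or m- add ka- … -oth around the stem.
So dolo → doezlo.

doezlo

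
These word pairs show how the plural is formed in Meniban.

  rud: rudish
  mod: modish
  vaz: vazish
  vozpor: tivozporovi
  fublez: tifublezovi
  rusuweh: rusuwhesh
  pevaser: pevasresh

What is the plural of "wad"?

vaz and fublez both end in -z yet inflect differently (vazish, tifublezovi), so the final letter is not what conditions the rule; the number of vowels is.
"wad" has 1 vowel. The stems with 1 vowel (rud → rudish, mod → modish, vaz → vazish) add -ish.
So wad → wadish.

wadish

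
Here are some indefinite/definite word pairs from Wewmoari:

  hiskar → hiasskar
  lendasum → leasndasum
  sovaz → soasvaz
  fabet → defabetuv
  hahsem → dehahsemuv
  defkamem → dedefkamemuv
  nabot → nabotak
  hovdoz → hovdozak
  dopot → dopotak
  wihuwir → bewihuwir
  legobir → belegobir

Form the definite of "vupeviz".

bevupeviz

lendasum and hahsem both end in -m yet inflect differently (leasndasum, dehahsemuv), so the final letter is not what conditions the rule; the last vowel is.
"vupeviz" has last vowel 'i'. The stems whose last vowel is 'i' (wihuwir → bewihuwir, legobir → belegobir) add the prefix be-.
The other patterns: stems whose last vowel is 'a' or 'u' insert -as- after the first vowel; stems whose last vowel is 'e' add de- … -uv around the stem; stems whose last vowel is 'o' add -ak.
So vupeviz → bevupeviz.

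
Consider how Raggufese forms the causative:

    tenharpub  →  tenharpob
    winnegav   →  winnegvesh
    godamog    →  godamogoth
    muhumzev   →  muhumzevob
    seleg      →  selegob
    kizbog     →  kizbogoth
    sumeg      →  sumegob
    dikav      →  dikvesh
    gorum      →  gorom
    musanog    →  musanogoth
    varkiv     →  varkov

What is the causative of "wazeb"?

wazebob

varkiv and muhumzev both end in -v yet inflect differently (varkov, muhumzevob), so the final letter is not what conditions the rule; the last vowel is.
"wazeb" has last vowel 'e'. The stems whose last vowel is 'e' (sumeg → sumegob, seleg → selegob, muhumzev → muhumzevob) add -ob.
So wazeb → wazebob.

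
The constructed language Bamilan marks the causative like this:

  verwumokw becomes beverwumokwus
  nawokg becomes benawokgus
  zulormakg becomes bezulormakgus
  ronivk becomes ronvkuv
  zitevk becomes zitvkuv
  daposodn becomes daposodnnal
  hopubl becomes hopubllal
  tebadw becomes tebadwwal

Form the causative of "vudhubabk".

vudhubabkkal

verwumokw and tebadw both end in -w yet inflect differently (beverwumokwus, tebadwwal), so the final letter is not what conditions the rule; the second-to-last letter is.
"vudhubabk" has second-to-last letter 'b'. The one such stem in the data (hopubl → hopubllal) doubles the final consonant and adds -al (as do daposodn, tebadw), so the same rule applies.
The other patterns: stems whose second-to-last letter is 'k' add be- … -us around the stem; stems whose second-to-last letter is 'v' delete the last vowel and add -uv.
So vudhubabk → vudhubabkkal.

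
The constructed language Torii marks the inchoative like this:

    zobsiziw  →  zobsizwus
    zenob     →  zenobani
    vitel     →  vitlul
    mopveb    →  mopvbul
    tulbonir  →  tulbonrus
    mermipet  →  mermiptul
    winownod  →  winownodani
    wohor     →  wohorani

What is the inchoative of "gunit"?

guntus

"gunit" has last vowel 'i'. The stems whose last vowel is 'i' (tulbonir → tulbonrus, zobsiziw → zobsizwus) delete the last vowel and add -us.
So gunit → guntus.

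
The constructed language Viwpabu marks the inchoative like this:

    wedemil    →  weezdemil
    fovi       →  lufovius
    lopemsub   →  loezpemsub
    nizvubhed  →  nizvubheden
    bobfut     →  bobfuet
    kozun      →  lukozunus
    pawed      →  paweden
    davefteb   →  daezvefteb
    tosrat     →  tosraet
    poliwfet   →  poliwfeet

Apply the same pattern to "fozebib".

kozun and bobfut both have last vowel 'u' yet inflect differently (lukozunus, bobfuet), so the last vowel is not what conditions the rule; the final letter is.
"fozebib" ends in -b. The stems ending in -b (lopemsub → loezpemsub, davefteb → daezvefteb) insert -ez- after the first vowel.
The other patterns: stems ending in -i or -n add lu- … -us around the stem; stems ending in -d add -en; stems ending in -t drop the final letter and add -et.
So fozebib → foezzebib.

foezzebib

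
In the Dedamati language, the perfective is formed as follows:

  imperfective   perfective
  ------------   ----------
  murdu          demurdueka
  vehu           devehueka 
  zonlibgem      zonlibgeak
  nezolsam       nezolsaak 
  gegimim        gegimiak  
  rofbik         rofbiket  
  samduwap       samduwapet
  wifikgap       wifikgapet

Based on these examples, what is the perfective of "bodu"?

debodueka

gegimim and rofbik both have last vowel 'i' yet inflect differently (gegimiak, rofbiket), so the last vowel is not what conditions the rule; the final letter is.
"bodu" ends in -u. The stems ending in -u (murdu → demurdueka, vehu → devehueka) add de- … -eka around the stem.
The other patterns: stems ending in -m drop the final letter and add -ak; stems ending in -k or -p add -et.
So bodu → debodueka.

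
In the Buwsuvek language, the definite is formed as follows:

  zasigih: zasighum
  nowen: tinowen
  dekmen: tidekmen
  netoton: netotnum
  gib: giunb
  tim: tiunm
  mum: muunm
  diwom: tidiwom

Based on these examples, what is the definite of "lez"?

leunz

tim and diwom both end in -m yet inflect differently (tiunm, tidiwom), so the final letter is not what conditions the rule; the number of vowels is.
"lez" has 1 vowel. The stems with 1 vowel (gib → giunb, tim → tiunm, mum → muunm) insert -un- after the first vowel.
The other patterns: stems with 2 vowels add the prefix ti-; stems with 3 vowels delete the last vowel and add -um.
So lez → leunz.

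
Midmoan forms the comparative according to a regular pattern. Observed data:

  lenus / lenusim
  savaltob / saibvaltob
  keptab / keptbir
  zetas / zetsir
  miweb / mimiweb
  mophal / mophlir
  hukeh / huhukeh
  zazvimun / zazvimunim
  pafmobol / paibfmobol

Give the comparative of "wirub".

wirubim

miweb and keptab both end in -b yet inflect differently (mimiweb, keptbir), so the final letter is not what conditions the rule; the last vowel is.
"wirub" has last vowel 'u'. The stems whose last vowel is 'u' (zazvimun → zazvimunim, lenus → lenusim) add -im.
The other patterns: stems whose last vowel is 'e' repeat the first consonant+vowel as a prefix; stems whose last vowel is 'a' delete the last vowel and add -ir; stems whose last vowel is 'o' insert -ib- after the first vowel.
So wirub → wirubim.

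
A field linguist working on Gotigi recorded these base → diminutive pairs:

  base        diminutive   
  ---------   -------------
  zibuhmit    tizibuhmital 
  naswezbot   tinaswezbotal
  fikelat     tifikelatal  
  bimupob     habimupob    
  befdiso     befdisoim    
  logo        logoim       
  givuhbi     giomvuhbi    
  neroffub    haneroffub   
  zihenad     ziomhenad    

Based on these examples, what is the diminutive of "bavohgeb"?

habavohgeb

naswezbot and bimupob both have last vowel 'o' yet inflect differently (tinaswezbotal, habimupob), so the last vowel is not what conditions the rule; the final letter is.
"bavohgeb" ends in -b. The stems ending in -b (neroffub → haneroffub, bimupob → habimupob) add the prefix ha-.
So bavohgeb → habavohgeb.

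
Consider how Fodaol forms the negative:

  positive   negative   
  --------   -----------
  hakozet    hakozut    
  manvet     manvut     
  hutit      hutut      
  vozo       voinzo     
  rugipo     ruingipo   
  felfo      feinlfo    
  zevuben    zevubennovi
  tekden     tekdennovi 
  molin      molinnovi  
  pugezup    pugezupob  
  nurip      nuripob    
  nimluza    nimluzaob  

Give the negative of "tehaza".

tehazaob

hakozet and zevuben both have last vowel 'e' yet inflect differently (hakozut, zevubennovi), so the last vowel is not what conditions the rule; the final letter is.
"tehaza" ends in -a. The one such stem in the data (nimluza → nimluzaob) adds -ob, so the same rule applies.
The other patterns: stems ending in -t change the last vowel to 'u'; stems ending in -o insert -in- after the first vowel; stems ending in -n double the final consonant and add -ovi.
So tehaza → tehazaob.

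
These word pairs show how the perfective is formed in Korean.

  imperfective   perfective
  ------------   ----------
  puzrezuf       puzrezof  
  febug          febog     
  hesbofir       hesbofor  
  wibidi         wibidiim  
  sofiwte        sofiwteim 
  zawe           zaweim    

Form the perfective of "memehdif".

hesbofir and wibidi both have last vowel 'i' yet inflect differently (hesbofor, wibidiim), so the last vowel is not what conditions the rule; whether the stem ends in a vowel or a consonant is.
"memehdif" ends in a consonant. The stems ending in a consonant (puzrezuf → puzrezof, febug → febog, hesbofir → hesbofor) change the last vowel to 'o'.
So memehdif → memehdof.

memehdof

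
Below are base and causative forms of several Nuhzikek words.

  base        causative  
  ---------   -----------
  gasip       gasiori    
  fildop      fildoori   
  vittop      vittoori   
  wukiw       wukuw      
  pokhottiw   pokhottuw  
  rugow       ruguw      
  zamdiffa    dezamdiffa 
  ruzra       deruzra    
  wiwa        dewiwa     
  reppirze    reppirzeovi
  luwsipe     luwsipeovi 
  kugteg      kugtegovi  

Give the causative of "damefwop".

damefwoori

gasip and wukiw both have last vowel 'i' yet inflect differently (gasiori, wukuw), so the last vowel is not what conditions the rule; the final letter is.
"damefwop" ends in -p. The stems ending in -p (gasip → gasiori, fildop → fildoori, vittop → vittoori) drop the final letter and add -ori.
The other patterns: stems ending in -w change the last vowel to 'u'; stems ending in -a add the prefix de-; stems ending in -e or -g add -ovi.
So damefwop → damefwoori.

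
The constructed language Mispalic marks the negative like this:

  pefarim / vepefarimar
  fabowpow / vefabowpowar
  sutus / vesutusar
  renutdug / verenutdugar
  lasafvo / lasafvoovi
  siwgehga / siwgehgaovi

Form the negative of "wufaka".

"wufaka" ends in a vowel. The stems ending in a vowel (siwgehga → siwgehgaovi, lasafvo → lasafvoovi) add -ovi.
So wufaka → wufakaovi.

wufakaovi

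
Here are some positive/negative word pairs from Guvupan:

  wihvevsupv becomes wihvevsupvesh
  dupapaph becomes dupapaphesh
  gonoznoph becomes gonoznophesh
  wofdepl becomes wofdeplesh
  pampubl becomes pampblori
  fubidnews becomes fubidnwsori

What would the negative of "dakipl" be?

dakiplesh

wofdepl and pampubl both end in -l yet inflect differently (wofdeplesh, pampblori), so the final letter is not what conditions the rule; the second-to-last letter is.
"dakipl" has second-to-last letter 'p'. The stems whose second-to-last letter is 'p' (wihvevsupv → wihvevsupvesh, dupapaph → dupapaphesh, gonoznoph → gonoznophesh) add -esh.
So dakipl → dakiplesh.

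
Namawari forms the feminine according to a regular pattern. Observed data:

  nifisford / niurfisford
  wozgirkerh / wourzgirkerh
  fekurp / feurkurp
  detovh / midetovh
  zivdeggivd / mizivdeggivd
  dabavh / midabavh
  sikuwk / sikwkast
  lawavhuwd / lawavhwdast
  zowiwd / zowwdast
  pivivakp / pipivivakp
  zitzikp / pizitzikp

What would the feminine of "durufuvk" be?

midurufuvk

wozgirkerh and detovh both end in -h yet inflect differently (wourzgirkerh, midetovh), so the final letter is not what conditions the rule; the second-to-last letter is.
"durufuvk" has second-to-last letter 'v'. The stems whose second-to-last letter is 'v' (detovh → midetovh, zivdeggivd → mizivdeggivd, dabavh → midabavh) add the prefix mi-.
The other patterns: stems whose second-to-last letter is 'r' insert -ur- after the first vowel; stems whose second-to-last letter is 'w' delete the last vowel and add -ast; stems whose second-to-last letter is 'k' add the prefix pi-.
So durufuvk → midurufuvk.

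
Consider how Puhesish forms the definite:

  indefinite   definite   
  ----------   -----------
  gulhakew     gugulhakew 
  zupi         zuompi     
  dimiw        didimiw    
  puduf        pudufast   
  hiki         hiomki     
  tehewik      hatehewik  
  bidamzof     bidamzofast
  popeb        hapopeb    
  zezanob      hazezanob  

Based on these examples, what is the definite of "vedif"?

zupi and tehewik both have last vowel 'i' yet inflect differently (zuompi, hatehewik), so the last vowel is not what conditions the rule; the final letter is.
"vedif" ends in -f. The stems ending in -f (bidamzof → bidamzofast, puduf → pudufast) add -ast.
So vedif → vedifast.

vedifast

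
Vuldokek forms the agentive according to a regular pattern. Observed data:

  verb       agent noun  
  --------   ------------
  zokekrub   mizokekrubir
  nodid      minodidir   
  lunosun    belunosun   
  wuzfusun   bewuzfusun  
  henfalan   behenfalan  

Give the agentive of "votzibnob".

lunosun and zokekrub both have last vowel 'u' yet inflect differently (belunosun, mizokekrubir), so the last vowel is not what conditions the rule; the final letter is.
"votzibnob" ends in -b. The one such stem in the data (zokekrub → mizokekrubir) adds mi- … -ir around the stem, so the same rule applies.
So votzibnob → mivotzibnobir.

mivotzibnobir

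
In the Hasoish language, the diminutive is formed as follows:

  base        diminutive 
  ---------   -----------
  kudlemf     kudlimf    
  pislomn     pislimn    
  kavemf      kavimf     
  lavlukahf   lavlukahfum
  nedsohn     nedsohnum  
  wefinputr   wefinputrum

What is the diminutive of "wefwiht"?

kudlemf and lavlukahf both end in -f yet inflect differently (kudlimf, lavlukahfum), so the final letter is not what conditions the rule; the second-to-last letter is.
"wefwiht" has second-to-last letter 'h'. The stems whose second-to-last letter is 'h' (lavlukahf → lavlukahfum, nedsohn → nedsohnum) add -um.
The other pattern: stems whose second-to-last letter is 'm' change the last vowel to 'i'.
So wefwiht → wefwihtum.

wefwihtum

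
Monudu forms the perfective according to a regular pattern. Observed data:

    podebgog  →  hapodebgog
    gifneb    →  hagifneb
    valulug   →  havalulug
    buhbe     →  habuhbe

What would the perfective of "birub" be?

Every pair shown (podebgog → hapodebgog, gifneb → hagifneb, valulug → havalulug, …) follows the same rule: add the prefix ha-.
So birub → habirub.

habirub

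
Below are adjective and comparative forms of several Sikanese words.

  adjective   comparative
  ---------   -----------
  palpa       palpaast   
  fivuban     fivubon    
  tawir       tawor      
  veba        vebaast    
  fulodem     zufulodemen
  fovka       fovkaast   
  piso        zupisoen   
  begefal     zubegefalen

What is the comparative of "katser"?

fivuban and veba both have last vowel 'a' yet inflect differently (fivubon, vebaast), so the last vowel is not what conditions the rule; the final letter is.
"katser" ends in -r. The one such stem in the data (tawir → tawor) changes the last vowel to 'o' (as does fivuban), so the same rule applies.
So katser → katsor.

katsor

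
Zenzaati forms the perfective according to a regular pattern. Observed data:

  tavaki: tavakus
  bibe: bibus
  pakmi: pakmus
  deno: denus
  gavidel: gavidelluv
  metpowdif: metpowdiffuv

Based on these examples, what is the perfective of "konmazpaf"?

bibe and gavidel both have last vowel 'e' yet inflect differently (bibus, gavidelluv), so the last vowel is not what conditions the rule; whether the stem ends in a vowel or a consonant is.
"konmazpaf" ends in a consonant. The stems ending in a consonant (gavidel → gavidelluv, metpowdif → metpowdiffuv) double the final consonant and add -uv.
The other pattern: stems ending in a vowel drop the final letter and add -us.
So konmazpaf → konmazpaffuv.

konmazpaffuv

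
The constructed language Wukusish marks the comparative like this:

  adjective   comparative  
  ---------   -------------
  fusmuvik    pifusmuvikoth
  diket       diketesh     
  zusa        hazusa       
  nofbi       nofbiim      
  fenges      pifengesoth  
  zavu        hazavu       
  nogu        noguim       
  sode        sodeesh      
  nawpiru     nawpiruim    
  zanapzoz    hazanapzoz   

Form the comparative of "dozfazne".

dozfazneesh

nogu and zavu both end in -u yet inflect differently (noguim, hazavu), so the final letter is not what conditions the rule; the first letter is.
"dozfazne" begins with d-. The one such stem in the data (diket → diketesh) adds -esh, so the same rule applies.
So dozfazne → dozfazneesh.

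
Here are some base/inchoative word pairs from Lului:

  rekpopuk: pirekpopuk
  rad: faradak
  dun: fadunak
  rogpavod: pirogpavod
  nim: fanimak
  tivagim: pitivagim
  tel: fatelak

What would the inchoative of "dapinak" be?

pidapinak

nim and tivagim both end in -m yet inflect differently (fanimak, pitivagim), so the final letter is not what conditions the rule; the number of vowels is.
"dapinak" has 3 vowels. The stems with 3 vowels (rekpopuk → pirekpopuk, tivagim → pitivagim, rogpavod → pirogpavod) add the prefix pi-.
The other pattern: stems with 1 vowel add fa- … -ak around the stem.
So dapinak → pidapinak.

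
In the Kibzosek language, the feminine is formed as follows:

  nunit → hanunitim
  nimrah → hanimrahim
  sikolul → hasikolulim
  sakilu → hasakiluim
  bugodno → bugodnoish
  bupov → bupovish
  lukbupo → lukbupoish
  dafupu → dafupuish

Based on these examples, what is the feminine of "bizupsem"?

sakilu and dafupu both end in -u yet inflect differently (hasakiluim, dafupuish), so the final letter is not what conditions the rule; the first letter is.
"bizupsem" begins with b-. The stems beginning with b- (bugodno → bugodnoish, bupov → bupovish) add -ish.
The other pattern: stems beginning with n- or s- add ha- … -im around the stem.
So bizupsem → bizupsemish.

bizupsemish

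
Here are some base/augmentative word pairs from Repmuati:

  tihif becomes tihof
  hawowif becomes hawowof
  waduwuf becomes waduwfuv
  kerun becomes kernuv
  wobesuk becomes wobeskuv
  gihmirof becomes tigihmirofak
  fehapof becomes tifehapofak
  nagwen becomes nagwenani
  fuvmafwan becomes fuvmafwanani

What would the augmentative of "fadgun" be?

fadgnuv

tihif and waduwuf both end in -f yet inflect differently (tihof, waduwfuv), so the final letter is not what conditions the rule; the last vowel is.
"fadgun" has last vowel 'u'. The stems whose last vowel is 'u' (waduwuf → waduwfuv, kerun → kernuv, wobesuk → wobeskuv) delete the last vowel and add -uv.
So fadgun → fadgnuv.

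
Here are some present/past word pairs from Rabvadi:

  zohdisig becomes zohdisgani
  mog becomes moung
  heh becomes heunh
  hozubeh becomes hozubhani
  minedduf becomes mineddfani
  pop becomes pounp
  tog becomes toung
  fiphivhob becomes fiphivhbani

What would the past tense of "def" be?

heh and hozubeh both end in -h yet inflect differently (heunh, hozubhani), so the final letter is not what conditions the rule; the number of vowels is.
"def" has 1 vowel. The stems with 1 vowel (mog → moung, pop → pounp, heh → heunh) insert -un- after the first vowel.
So def → deunf.

deunf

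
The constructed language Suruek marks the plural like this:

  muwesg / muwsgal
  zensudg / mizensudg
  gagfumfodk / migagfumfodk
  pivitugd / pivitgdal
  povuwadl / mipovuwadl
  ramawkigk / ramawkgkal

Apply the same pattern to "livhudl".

gagfumfodk and ramawkigk both end in -k yet inflect differently (migagfumfodk, ramawkgkal), so the final letter is not what conditions the rule; the second-to-last letter is.
"livhudl" has second-to-last letter 'd'. The stems whose second-to-last letter is 'd' (zensudg → mizensudg, gagfumfodk → migagfumfodk, povuwadl → mipovuwadl) add the prefix mi-.
So livhudl → milivhudl.

milivhudl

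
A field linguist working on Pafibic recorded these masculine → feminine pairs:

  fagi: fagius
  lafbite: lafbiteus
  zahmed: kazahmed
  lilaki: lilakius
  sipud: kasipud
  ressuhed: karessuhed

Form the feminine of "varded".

kavarded

zahmed and lafbite both have last vowel 'e' yet inflect differently (kazahmed, lafbiteus), so the last vowel is not what conditions the rule; whether the stem ends in a vowel or a consonant is.
"varded" ends in a consonant. The stems ending in a consonant (sipud → kasipud, zahmed → kazahmed, ressuhed → karessuhed) add the prefix ka-.
The other pattern: stems ending in a vowel add -us.
So varded → kavarded.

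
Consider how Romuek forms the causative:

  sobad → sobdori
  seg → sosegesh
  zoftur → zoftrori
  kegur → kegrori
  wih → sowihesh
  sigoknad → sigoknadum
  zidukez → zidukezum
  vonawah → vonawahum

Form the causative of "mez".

wih and vonawah both end in -h yet inflect differently (sowihesh, vonawahum), so the final letter is not what conditions the rule; the number of vowels is.
"mez" has 1 vowel. The stems with 1 vowel (seg → sosegesh, wih → sowihesh) add so- … -esh around the stem.
So mez → somezesh.

somezesh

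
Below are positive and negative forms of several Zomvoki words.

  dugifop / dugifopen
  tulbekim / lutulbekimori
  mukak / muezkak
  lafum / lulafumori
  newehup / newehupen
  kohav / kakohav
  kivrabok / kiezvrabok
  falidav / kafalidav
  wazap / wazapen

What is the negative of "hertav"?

kahertav

newehup and lafum both have last vowel 'u' yet inflect differently (newehupen, lulafumori), so the last vowel is not what conditions the rule; the final letter is.
"hertav" ends in -v. The stems ending in -v (kohav → kakohav, falidav → kafalidav) add the prefix ka-.
The other patterns: stems ending in -p add -en; stems ending in -m add lu- … -ori around the stem; stems ending in -k insert -ez- after the first vowel.
So hertav → kahertav.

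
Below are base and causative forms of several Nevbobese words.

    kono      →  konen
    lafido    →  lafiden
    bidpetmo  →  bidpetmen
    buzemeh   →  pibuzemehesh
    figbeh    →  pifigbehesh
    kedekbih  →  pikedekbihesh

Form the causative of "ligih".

piligihesh

bidpetmo and buzemeh both begin with b- yet inflect differently (bidpetmen, pibuzemehesh), so the first letter is not what conditions the rule; the final letter is.
"ligih" ends in -h. The stems ending in -h (buzemeh → pibuzemehesh, figbeh → pifigbehesh, kedekbih → pikedekbihesh) add pi- … -esh around the stem.
So ligih → piligihesh.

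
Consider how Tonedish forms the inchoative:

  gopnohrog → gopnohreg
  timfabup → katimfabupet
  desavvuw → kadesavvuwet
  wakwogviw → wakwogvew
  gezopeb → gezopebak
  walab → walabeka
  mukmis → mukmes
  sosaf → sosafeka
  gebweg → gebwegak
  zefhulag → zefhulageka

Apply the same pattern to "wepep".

wepepak

"wepep" has last vowel 'e'. The stems whose last vowel is 'e' (gezopeb → gezopebak, gebweg → gebwegak) add -ak.
The other patterns: stems whose last vowel is 'a' add -eka; stems whose last vowel is 'u' add ka- … -et around the stem; stems whose last vowel is 'i' or 'o' change the last vowel to 'e'.
So wepep → wepepak.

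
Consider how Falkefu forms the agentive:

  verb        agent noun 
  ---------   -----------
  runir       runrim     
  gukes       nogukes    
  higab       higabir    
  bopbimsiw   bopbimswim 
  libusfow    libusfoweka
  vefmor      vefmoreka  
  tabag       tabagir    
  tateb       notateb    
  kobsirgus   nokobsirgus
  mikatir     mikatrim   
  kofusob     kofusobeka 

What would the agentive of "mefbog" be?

mefbogeka

higab and tateb both end in -b yet inflect differently (higabir, notateb), so the final letter is not what conditions the rule; the last vowel is.
"mefbog" has last vowel 'o'. The stems whose last vowel is 'o' (vefmor → vefmoreka, kofusob → kofusobeka, libusfow → libusfoweka) add -eka.
So mefbog → mefbogeka.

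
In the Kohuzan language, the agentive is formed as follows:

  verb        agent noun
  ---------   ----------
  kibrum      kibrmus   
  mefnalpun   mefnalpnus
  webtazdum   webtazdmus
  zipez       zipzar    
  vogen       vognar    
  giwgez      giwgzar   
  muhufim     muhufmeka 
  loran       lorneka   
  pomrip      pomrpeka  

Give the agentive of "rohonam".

rohonmeka

mefnalpun and vogen both end in -n yet inflect differently (mefnalpnus, vognar), so the final letter is not what conditions the rule; the last vowel is.
"rohonam" has last vowel 'a'. The one such stem in the data (loran → lorneka) deletes the last vowel and adds -eka (as do muhufim, pomrip), so the same rule applies.
The other patterns: stems whose last vowel is 'u' delete the last vowel and add -us; stems whose last vowel is 'e' delete the last vowel and add -ar.
So rohonam → rohonmeka.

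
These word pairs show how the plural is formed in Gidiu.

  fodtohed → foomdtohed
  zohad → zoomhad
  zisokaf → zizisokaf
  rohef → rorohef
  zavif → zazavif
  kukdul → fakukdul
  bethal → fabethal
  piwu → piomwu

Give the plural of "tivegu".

zisokaf and bethal both have last vowel 'a' yet inflect differently (zizisokaf, fabethal), so the last vowel is not what conditions the rule; the final letter is.
"tivegu" ends in -u. The one such stem in the data (piwu → piomwu) inserts -om- after the first vowel (as do zohad, fodtohed), so the same rule applies.
So tivegu → tiomvegu.

tiomvegu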